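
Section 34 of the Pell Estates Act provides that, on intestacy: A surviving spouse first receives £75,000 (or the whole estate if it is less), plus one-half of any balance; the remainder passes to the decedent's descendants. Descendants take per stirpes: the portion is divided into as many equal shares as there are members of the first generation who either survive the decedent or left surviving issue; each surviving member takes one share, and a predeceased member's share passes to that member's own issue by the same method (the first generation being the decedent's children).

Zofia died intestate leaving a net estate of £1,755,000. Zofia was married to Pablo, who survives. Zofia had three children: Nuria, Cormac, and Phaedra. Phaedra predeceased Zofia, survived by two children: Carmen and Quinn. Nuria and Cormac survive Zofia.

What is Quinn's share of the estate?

Pablo first takes £75,000, leaving a balance of £1,680,000. Pablo then takes one-half of the balance (£840,000), for a total of £915,000. The remaining £840,000 passes to the descendants.
The descendants' portion (£840,000) is divided into 3 shares of £280,000: Nuria and Cormac each take £280,000; Phaedra's £280,000 share passes to Phaedra's issue.
Phaedra's share (£280,000) is divided into 2 shares of £140,000: Carmen and Quinn each take £140,000.

Quinn receives £140,000.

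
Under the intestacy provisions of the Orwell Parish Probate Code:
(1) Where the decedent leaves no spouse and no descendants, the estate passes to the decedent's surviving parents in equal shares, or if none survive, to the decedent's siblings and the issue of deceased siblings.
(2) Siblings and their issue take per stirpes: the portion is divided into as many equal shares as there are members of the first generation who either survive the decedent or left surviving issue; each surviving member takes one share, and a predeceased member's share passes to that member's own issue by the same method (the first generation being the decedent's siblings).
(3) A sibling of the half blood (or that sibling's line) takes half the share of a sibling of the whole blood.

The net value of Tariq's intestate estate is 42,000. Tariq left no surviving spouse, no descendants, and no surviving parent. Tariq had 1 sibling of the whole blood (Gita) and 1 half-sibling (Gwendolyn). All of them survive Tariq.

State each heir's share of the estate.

Gwendolyn: 14,000; Gita: 28,000

The entire 42,000 passes to the siblings and their issue.
Counting each half-blood sibling's line as half a unit, there are 3/2 units in 42,000, so one unit is 28,000. Whole-blood lines (Gita) take 28,000 each; half-blood lines (Gwendolyn) take 14,000 each.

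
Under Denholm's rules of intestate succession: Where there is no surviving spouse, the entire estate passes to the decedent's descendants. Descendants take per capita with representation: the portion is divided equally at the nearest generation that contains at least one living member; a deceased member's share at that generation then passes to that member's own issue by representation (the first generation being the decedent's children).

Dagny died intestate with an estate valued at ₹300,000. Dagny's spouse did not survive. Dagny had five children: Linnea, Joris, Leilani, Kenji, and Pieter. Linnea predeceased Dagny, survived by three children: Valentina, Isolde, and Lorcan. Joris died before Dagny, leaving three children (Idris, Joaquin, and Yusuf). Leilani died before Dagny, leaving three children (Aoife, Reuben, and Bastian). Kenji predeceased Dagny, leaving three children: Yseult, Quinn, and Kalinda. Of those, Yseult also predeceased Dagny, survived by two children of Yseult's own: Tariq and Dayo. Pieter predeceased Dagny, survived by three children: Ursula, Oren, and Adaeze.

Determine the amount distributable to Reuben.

The entire ₹300,000 passes to the descendants.
No child survives, so the initial division is made at the grandchildren's generation.
That amount (₹300,000) is divided into 15 shares of ₹20,000: Valentina, Isolde, Lorcan, Idris, Joaquin, Yusuf, Aoife, Reuben, Bastian, Quinn, Kalinda, Ursula, Oren, and Adaeze each take ₹20,000; Yseult's ₹20,000 share passes to Yseult's issue.
Yseult's share (₹20,000) is divided into 2 shares of ₹10,000: Tariq and Dayo each take ₹10,000.

Reuben receives ₹20,000.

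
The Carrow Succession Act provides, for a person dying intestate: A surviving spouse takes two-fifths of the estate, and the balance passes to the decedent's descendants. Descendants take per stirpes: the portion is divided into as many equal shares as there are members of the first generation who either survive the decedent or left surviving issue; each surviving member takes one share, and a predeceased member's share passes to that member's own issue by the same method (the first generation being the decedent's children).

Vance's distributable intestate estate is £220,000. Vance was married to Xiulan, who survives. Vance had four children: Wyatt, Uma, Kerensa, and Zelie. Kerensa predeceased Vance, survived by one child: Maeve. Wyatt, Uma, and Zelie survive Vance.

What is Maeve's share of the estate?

Maeve receives £33,000.

Xiulan takes two-fifths of £220,000 = £88,000. The remaining £132,000 passes to the descendants.
The descendants' portion (£132,000) is divided into 4 shares of £33,000: Wyatt, Uma, and Zelie each take £33,000; Kerensa's £33,000 share passes to Kerensa's issue.
Kerensa's share (£33,000) passes entirely to Maeve.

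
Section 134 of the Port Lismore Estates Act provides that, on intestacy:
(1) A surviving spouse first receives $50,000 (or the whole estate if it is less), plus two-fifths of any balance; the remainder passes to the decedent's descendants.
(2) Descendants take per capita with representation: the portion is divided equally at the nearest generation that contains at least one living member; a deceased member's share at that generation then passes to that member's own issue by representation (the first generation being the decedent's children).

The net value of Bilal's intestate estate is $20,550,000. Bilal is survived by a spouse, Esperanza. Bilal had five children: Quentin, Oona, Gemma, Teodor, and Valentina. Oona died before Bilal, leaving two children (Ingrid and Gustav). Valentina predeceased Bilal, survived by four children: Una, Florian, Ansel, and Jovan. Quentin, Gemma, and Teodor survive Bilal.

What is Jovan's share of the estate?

Jovan receives $615,000.

Esperanza first takes $50,000, leaving a balance of $20,500,000. Esperanza then takes two-fifths of the balance ($8,200,000), for a total of $8,250,000. The remaining $12,300,000 passes to the descendants.
The descendants' portion ($12,300,000) is divided into 5 shares of $2,460,000: Quentin, Gemma, and Teodor each take $2,460,000; Oona's $2,460,000 share passes to Oona's issue; Valentina's $2,460,000 share passes to Valentina's issue.
Oona's share ($2,460,000) is divided into 2 shares of $1,230,000: Ingrid and Gustav each take $1,230,000.
Valentina's share ($2,460,000) is divided into 4 shares of $615,000: Una, Florian, Ansel, and Jovan each take $615,000.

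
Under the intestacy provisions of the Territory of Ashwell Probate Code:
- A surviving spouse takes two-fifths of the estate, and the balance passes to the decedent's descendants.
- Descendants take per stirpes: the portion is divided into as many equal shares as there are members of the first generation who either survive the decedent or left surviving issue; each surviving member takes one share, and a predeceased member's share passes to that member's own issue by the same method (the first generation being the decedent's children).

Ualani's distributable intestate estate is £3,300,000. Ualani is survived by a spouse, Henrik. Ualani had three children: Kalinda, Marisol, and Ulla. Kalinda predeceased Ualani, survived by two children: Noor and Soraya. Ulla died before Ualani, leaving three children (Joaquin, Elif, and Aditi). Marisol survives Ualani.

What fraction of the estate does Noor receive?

Noor receives 1/10 of the estate.

Henrik takes two-fifths of £3,300,000 = £1,320,000. The remaining £1,980,000 passes to the descendants.
The descendants' portion (£1,980,000) is divided into 3 shares of £660,000: Marisol takes £660,000; Kalinda's £660,000 share passes to Kalinda's issue; Ulla's £660,000 share passes to Ulla's issue.
Kalinda's share (£660,000) is divided into 2 shares of £330,000: Noor and Soraya each take £330,000.
Ulla's share (£660,000) is divided into 3 shares of £220,000: Joaquin, Elif, and Aditi each take £220,000.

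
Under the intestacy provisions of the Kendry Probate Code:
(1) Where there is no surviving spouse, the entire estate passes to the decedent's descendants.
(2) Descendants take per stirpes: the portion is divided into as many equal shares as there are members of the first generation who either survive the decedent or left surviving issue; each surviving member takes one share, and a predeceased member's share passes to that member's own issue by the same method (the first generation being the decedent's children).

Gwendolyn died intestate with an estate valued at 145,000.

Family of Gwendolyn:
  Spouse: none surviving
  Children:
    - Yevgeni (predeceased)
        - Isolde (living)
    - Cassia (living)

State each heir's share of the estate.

Isolde: 72,500; Cassia: 72,500

The entire 145,000 passes to the descendants.
That amount (145,000) is divided into 2 shares of 72,500: Cassia takes 72,500; Yevgeni's 72,500 share passes to Yevgeni's issue.
Yevgeni's share (72,500) passes entirely to Isolde.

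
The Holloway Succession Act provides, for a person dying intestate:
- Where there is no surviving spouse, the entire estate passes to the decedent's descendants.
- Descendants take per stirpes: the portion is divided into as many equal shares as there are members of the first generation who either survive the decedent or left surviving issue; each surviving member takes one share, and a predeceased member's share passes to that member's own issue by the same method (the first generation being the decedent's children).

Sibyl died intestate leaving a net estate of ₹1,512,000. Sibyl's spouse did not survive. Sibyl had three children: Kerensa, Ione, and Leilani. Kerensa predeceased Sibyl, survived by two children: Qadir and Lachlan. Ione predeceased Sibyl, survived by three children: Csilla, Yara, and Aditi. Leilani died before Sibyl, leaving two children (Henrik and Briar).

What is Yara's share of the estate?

Yara receives ₹168,000.

The entire ₹1,512,000 passes to the descendants.
That amount (₹1,512,000) is divided into 3 shares of ₹504,000: Kerensa's ₹504,000 share passes to Kerensa's issue; Ione's ₹504,000 share passes to Ione's issue; Leilani's ₹504,000 share passes to Leilani's issue.
Kerensa's share (₹504,000) is divided into 2 shares of ₹252,000: Qadir and Lachlan each take ₹252,000.
Ione's share (₹504,000) is divided into 3 shares of ₹168,000: Csilla, Yara, and Aditi each take ₹168,000.
Leilani's share (₹504,000) is divided into 2 shares of ₹252,000: Henrik and Briar each take ₹252,000.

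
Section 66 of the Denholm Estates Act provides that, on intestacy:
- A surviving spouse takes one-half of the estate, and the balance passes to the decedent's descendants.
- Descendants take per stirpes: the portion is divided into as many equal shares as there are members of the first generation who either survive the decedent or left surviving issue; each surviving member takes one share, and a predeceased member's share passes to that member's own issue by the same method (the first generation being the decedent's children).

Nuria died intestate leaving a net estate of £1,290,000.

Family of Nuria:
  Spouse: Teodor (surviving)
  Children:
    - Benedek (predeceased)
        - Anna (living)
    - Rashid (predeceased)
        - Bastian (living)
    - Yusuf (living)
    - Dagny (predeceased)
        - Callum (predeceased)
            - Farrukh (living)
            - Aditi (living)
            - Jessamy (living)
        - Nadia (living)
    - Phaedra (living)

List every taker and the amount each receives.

Teodor takes one-half of £1,290,000 = £645,000. The remaining £645,000 passes to the descendants.
The descendants' portion (£645,000) is divided into 5 shares of £129,000: Yusuf and Phaedra each take £129,000; Benedek's £129,000 share passes to Benedek's issue; Rashid's £129,000 share passes to Rashid's issue; Dagny's £129,000 share passes to Dagny's issue.
Benedek's share (£129,000) passes entirely to Anna.
Rashid's share (£129,000) passes entirely to Bastian.
Dagny's share (£129,000) is divided into 2 shares of £64,500: Nadia takes £64,500; Callum's £64,500 share passes to Callum's issue.
Callum's share (£64,500) is divided into 3 shares of £21,500: Farrukh, Aditi, and Jessamy each take £21,500.

Teodor: £645,000; Anna: £129,000; Bastian: £129,000; Yusuf: £129,000; Farrukh: £21,500; Aditi: £21,500; Jessamy: £21,500; Nadia: £64,500; Phaedra: £129,000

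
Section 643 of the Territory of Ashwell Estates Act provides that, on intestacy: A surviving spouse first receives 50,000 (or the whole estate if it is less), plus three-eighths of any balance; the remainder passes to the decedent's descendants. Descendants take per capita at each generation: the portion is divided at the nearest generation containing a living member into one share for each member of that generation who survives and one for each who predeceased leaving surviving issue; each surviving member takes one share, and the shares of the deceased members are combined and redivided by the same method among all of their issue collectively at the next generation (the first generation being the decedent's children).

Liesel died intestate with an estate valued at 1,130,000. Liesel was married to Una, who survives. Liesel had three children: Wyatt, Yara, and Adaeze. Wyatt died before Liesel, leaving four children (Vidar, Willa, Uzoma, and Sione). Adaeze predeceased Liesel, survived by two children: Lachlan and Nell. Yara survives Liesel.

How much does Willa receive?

Willa receives 75,000.

Una first takes 50,000, leaving a balance of 1,080,000. Una then takes three-eighths of the balance (405,000), for a total of 455,000. The remaining 675,000 passes to the descendants.
The descendants' portion (675,000) is divided at the children's generation into 3 shares of 225,000. Yara takes 225,000. The 2 shares of the deceased (Wyatt and Adaeze) are combined into a pool of 450,000.
That pool (450,000) is divided at the grandchildren's generation equally among Vidar, Willa, Uzoma, Sione, Lachlan, and Nell: 75,000 each.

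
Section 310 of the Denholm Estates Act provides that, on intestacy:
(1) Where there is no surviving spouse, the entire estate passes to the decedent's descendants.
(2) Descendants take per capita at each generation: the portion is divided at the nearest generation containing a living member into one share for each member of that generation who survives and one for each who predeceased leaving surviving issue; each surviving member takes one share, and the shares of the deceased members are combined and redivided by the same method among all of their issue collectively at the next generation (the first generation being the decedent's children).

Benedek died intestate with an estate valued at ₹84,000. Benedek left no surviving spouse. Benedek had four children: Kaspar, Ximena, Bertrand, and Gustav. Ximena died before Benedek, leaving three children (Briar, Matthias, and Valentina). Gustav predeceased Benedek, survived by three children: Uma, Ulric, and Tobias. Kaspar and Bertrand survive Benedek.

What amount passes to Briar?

The entire ₹84,000 passes to the descendants.
That amount (₹84,000) is divided at the children's generation into 4 shares of ₹21,000. Kaspar and Bertrand each take ₹21,000. The 2 shares of the deceased (Ximena and Gustav) are combined into a pool of ₹42,000.
That pool (₹42,000) is divided at the grandchildren's generation equally among Briar, Matthias, Valentina, Uma, Ulric, and Tobias: ₹7,000 each.

Briar receives ₹7,000.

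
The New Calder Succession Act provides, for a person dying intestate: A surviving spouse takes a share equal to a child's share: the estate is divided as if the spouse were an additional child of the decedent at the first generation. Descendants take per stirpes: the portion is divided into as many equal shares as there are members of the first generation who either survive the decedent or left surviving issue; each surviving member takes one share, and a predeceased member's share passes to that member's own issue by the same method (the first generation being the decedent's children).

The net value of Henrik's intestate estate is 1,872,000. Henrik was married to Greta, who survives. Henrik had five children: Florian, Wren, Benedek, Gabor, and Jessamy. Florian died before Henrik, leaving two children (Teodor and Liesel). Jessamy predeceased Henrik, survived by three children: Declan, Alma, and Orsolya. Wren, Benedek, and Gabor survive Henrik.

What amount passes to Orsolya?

Orsolya receives 104,000.

The spouse counts as an additional share at the children's level, so there are 6 primary shares of 312,000. Greta takes one such share (312,000).
The children's combined portion (1,560,000) is divided into 5 shares of 312,000: Wren, Benedek, and Gabor each take 312,000; Florian's 312,000 share passes to Florian's issue; Jessamy's 312,000 share passes to Jessamy's issue.
Florian's share (312,000) is divided into 2 shares of 156,000: Teodor and Liesel each take 156,000.
Jessamy's share (312,000) is divided into 3 shares of 104,000: Declan, Alma, and Orsolya each take 104,000.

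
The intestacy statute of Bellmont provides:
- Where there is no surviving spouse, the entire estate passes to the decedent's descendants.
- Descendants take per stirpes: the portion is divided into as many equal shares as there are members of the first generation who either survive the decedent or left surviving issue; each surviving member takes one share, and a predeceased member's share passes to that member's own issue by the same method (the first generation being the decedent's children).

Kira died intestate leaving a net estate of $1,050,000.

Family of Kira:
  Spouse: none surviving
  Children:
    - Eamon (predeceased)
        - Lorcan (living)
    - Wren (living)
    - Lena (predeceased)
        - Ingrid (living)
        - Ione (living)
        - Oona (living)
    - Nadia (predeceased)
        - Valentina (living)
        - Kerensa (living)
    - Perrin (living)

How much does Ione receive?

Ione receives $70,000.

The entire $1,050,000 passes to the descendants.
That amount ($1,050,000) is divided into 5 shares of $210,000: Wren and Perrin each take $210,000; Eamon's $210,000 share passes to Eamon's issue; Lena's $210,000 share passes to Lena's issue; Nadia's $210,000 share passes to Nadia's issue.
Eamon's share ($210,000) passes entirely to Lorcan.
Lena's share ($210,000) is divided into 3 shares of $70,000: Ingrid, Ione, and Oona each take $70,000.
Nadia's share ($210,000) is divided into 2 shares of $105,000: Valentina and Kerensa each take $105,000.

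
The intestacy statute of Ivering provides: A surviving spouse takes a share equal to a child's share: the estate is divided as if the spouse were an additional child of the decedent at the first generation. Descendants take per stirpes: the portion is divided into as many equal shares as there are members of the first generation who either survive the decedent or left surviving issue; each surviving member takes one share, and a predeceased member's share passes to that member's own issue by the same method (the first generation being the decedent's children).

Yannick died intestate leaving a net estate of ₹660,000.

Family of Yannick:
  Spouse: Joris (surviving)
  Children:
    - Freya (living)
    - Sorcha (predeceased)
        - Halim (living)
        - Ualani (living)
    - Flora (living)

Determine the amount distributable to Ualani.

The spouse counts as an additional share at the children's level, so there are 4 primary shares of ₹165,000. Joris takes one such share (₹165,000).
The children's combined portion (₹495,000) is divided into 3 shares of ₹165,000: Freya and Flora each take ₹165,000; Sorcha's ₹165,000 share passes to Sorcha's issue.
Sorcha's share (₹165,000) is divided into 2 shares of ₹82,500: Halim and Ualani each take ₹82,500.

Ualani receives ₹82,500.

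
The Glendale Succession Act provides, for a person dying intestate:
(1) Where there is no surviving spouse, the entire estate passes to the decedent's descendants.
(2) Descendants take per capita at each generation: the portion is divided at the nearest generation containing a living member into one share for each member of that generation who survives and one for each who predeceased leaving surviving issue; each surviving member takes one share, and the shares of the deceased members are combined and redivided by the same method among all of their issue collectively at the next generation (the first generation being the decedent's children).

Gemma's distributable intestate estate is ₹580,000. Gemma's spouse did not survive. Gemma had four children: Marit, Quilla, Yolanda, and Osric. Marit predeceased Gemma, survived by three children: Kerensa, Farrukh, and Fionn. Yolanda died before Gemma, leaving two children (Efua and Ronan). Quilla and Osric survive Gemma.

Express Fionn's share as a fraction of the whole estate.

Fionn receives 1/10 of the estate.

The entire ₹580,000 passes to the descendants.
That amount (₹580,000) is divided at the children's generation into 4 shares of ₹145,000. Quilla and Osric each take ₹145,000. The 2 shares of the deceased (Marit and Yolanda) are combined into a pool of ₹290,000.
That pool (₹290,000) is divided at the grandchildren's generation equally among Kerensa, Farrukh, Fionn, Efua, and Ronan: ₹58,000 each.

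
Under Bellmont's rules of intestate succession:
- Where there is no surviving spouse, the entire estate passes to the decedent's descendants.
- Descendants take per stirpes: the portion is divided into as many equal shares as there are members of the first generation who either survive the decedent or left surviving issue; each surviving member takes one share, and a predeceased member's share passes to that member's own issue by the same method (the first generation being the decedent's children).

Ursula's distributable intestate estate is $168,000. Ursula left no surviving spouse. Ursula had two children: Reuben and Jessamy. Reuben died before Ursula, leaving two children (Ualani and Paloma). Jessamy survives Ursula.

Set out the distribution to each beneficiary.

The entire $168,000 passes to the descendants.
That amount ($168,000) is divided into 2 shares of $84,000: Jessamy takes $84,000; Reuben's $84,000 share passes to Reuben's issue.
Reuben's share ($84,000) is divided into 2 shares of $42,000: Ualani and Paloma each take $42,000.

Ualani: $42,000; Paloma: $42,000; Jessamy: $84,000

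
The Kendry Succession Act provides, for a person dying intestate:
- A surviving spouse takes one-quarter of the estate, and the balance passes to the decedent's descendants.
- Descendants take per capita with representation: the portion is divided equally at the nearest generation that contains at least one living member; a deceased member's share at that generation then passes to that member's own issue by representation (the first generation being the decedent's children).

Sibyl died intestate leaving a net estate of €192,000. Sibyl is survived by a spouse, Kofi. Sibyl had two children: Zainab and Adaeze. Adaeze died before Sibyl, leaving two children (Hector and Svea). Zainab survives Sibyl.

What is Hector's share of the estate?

Kofi takes one-quarter of €192,000 = €48,000. The remaining €144,000 passes to the descendants.
The descendants' portion (€144,000) is divided into 2 shares of €72,000: Zainab takes €72,000; Adaeze's €72,000 share passes to Adaeze's issue.
Adaeze's share (€72,000) is divided into 2 shares of €36,000: Hector and Svea each take €36,000.

Hector receives €36,000.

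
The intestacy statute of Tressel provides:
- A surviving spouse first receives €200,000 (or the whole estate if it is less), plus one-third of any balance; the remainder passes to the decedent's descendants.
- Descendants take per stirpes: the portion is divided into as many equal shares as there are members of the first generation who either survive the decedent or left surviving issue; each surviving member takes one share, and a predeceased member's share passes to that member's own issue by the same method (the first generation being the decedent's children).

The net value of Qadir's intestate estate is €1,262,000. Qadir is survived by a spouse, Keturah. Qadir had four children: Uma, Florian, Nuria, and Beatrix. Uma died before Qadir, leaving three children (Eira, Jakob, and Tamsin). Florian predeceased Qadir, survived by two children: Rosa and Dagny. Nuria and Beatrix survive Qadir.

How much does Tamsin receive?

Keturah first takes €200,000, leaving a balance of €1,062,000. Keturah then takes one-third of the balance (€354,000), for a total of €554,000. The remaining €708,000 passes to the descendants.
The descendants' portion (€708,000) is divided into 4 shares of €177,000: Nuria and Beatrix each take €177,000; Uma's €177,000 share passes to Uma's issue; Florian's €177,000 share passes to Florian's issue.
Uma's share (€177,000) is divided into 3 shares of €59,000: Eira, Jakob, and Tamsin each take €59,000.
Florian's share (€177,000) is divided into 2 shares of €88,500: Rosa and Dagny each take €88,500.

Tamsin receives €59,000.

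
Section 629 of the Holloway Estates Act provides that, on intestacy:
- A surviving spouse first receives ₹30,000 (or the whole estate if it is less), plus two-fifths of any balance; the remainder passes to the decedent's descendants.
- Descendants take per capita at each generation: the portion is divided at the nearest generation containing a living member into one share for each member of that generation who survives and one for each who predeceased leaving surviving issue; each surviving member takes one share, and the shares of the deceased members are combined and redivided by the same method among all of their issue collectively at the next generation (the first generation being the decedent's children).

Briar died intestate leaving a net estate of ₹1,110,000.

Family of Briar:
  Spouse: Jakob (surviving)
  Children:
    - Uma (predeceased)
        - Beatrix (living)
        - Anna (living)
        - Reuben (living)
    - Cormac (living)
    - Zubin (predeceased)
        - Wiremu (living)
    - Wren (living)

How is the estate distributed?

Jakob: ₹462,000; Beatrix: ₹81,000; Anna: ₹81,000; Reuben: ₹81,000; Cormac: ₹162,000; Wiremu: ₹81,000; Wren: ₹162,000

Jakob first takes ₹30,000, leaving a balance of ₹1,080,000. Jakob then takes two-fifths of the balance (₹432,000), for a total of ₹462,000. The remaining ₹648,000 passes to the descendants.
The descendants' portion (₹648,000) is divided at the children's generation into 4 shares of ₹162,000. Cormac and Wren each take ₹162,000. The 2 shares of the deceased (Uma and Zubin) are combined into a pool of ₹324,000.
That pool (₹324,000) is divided at the grandchildren's generation equally among Beatrix, Anna, Reuben, and Wiremu: ₹81,000 each.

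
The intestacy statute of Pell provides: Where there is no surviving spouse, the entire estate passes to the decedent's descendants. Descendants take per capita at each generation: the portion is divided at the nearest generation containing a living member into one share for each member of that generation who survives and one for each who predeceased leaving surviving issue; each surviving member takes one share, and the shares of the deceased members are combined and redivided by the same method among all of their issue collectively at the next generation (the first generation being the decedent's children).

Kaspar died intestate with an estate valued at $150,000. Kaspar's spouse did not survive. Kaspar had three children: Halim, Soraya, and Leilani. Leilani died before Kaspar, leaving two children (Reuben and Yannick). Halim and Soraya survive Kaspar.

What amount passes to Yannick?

Yannick receives $25,000.

The entire $150,000 passes to the descendants.
That amount ($150,000) is divided at the children's generation into 3 shares of $50,000. Halim and Soraya each take $50,000. The remaining share for the deceased Leilani ($50,000) is carried to the next generation.
That pool ($50,000) is divided at the grandchildren's generation equally among Reuben and Yannick: $25,000 each.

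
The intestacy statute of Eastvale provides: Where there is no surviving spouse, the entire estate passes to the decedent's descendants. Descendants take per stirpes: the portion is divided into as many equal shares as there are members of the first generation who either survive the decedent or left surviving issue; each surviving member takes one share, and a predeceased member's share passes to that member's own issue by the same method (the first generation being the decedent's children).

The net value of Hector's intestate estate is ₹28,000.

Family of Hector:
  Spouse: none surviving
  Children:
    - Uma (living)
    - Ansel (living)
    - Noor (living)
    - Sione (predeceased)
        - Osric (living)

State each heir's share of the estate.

The entire ₹28,000 passes to the descendants.
That amount (₹28,000) is divided into 4 shares of ₹7,000: Uma, Ansel, and Noor each take ₹7,000; Sione's ₹7,000 share passes to Sione's issue.
Sione's share (₹7,000) passes entirely to Osric.

Uma: ₹7,000; Ansel: ₹7,000; Noor: ₹7,000; Osric: ₹7,000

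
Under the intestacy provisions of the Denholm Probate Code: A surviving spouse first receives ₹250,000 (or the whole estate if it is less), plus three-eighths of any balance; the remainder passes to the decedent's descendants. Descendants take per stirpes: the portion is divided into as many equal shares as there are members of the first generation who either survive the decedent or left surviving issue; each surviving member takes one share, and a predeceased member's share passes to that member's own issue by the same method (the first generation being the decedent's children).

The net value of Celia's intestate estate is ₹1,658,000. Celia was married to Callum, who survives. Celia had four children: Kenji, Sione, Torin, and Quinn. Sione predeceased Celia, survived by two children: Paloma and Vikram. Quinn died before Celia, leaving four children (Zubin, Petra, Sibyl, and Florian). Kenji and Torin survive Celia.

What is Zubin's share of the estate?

Callum first takes ₹250,000, leaving a balance of ₹1,408,000. Callum then takes three-eighths of the balance (₹528,000), for a total of ₹778,000. The remaining ₹880,000 passes to the descendants.
The descendants' portion (₹880,000) is divided into 4 shares of ₹220,000: Kenji and Torin each take ₹220,000; Sione's ₹220,000 share passes to Sione's issue; Quinn's ₹220,000 share passes to Quinn's issue.
Sione's share (₹220,000) is divided into 2 shares of ₹110,000: Paloma and Vikram each take ₹110,000.
Quinn's share (₹220,000) is divided into 4 shares of ₹55,000: Zubin, Petra, Sibyl, and Florian each take ₹55,000.

Zubin receives ₹55,000.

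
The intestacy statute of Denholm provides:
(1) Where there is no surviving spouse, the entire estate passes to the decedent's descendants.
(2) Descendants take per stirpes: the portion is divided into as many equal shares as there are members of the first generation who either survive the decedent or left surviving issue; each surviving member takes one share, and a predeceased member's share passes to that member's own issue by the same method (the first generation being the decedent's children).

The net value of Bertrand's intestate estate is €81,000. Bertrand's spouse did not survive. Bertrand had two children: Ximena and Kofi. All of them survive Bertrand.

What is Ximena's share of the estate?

Ximena receives €40,500.

The entire €81,000 passes to the descendants.
That amount (€81,000) is divided into 2 shares of €40,500: Ximena and Kofi each take €40,500.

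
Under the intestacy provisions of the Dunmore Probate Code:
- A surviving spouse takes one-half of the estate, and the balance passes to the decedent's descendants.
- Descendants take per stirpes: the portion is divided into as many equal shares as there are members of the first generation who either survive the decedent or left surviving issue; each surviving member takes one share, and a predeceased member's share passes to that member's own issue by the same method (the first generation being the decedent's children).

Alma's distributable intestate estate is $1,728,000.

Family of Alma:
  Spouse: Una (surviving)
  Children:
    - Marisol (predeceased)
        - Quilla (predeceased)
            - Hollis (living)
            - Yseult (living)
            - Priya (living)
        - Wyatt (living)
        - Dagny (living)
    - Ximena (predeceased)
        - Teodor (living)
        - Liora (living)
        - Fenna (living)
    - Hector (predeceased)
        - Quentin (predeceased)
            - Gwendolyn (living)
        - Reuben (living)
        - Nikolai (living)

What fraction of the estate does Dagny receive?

Dagny receives 1/18 of the estate.

Una takes one-half of $1,728,000 = $864,000. The remaining $864,000 passes to the descendants.
The descendants' portion ($864,000) is divided into 3 shares of $288,000: Marisol's $288,000 share passes to Marisol's issue; Ximena's $288,000 share passes to Ximena's issue; Hector's $288,000 share passes to Hector's issue.
Marisol's share ($288,000) is divided into 3 shares of $96,000: Wyatt and Dagny each take $96,000; Quilla's $96,000 share passes to Quilla's issue.
Quilla's share ($96,000) is divided into 3 shares of $32,000: Hollis, Yseult, and Priya each take $32,000.
Ximena's share ($288,000) is divided into 3 shares of $96,000: Teodor, Liora, and Fenna each take $96,000.
Hector's share ($288,000) is divided into 3 shares of $96,000: Reuben and Nikolai each take $96,000; Quentin's $96,000 share passes to Quentin's issue.
Quentin's share ($96,000) passes entirely to Gwendolyn.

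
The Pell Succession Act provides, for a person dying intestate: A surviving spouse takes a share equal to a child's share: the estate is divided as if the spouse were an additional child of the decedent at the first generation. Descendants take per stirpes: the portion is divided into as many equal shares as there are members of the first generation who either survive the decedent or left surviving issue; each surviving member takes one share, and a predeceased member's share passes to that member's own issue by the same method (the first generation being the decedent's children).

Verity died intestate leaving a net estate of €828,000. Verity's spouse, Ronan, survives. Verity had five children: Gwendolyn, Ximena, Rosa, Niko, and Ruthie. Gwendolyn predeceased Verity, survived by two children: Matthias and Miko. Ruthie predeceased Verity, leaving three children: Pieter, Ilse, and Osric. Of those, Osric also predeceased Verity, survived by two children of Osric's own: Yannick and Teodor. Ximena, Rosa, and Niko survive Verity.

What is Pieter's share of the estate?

The spouse counts as an additional share at the children's level, so there are 6 primary shares of €138,000. Ronan takes one such share (€138,000).
The children's combined portion (€690,000) is divided into 5 shares of €138,000: Ximena, Rosa, and Niko each take €138,000; Gwendolyn's €138,000 share passes to Gwendolyn's issue; Ruthie's €138,000 share passes to Ruthie's issue.
Gwendolyn's share (€138,000) is divided into 2 shares of €69,000: Matthias and Miko each take €69,000.
Ruthie's share (€138,000) is divided into 3 shares of €46,000: Pieter and Ilse each take €46,000; Osric's €46,000 share passes to Osric's issue.
Osric's share (€46,000) is divided into 2 shares of €23,000: Yannick and Teodor each take €23,000.

Pieter receives €46,000.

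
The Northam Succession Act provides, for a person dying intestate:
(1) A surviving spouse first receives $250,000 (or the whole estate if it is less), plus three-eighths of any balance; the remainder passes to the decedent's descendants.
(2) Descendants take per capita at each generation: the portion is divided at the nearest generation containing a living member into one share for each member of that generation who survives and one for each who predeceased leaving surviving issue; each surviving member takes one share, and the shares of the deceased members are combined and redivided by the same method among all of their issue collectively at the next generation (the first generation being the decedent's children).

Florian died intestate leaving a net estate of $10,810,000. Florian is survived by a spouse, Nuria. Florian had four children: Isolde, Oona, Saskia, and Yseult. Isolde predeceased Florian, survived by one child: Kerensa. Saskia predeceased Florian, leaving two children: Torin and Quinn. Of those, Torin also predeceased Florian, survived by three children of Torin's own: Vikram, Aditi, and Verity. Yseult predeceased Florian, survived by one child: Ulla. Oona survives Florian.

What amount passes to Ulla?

Nuria first takes $250,000, leaving a balance of $10,560,000. Nuria then takes three-eighths of the balance ($3,960,000), for a total of $4,210,000. The remaining $6,600,000 passes to the descendants.
The descendants' portion ($6,600,000) is divided at the children's generation into 4 shares of $1,650,000. Oona takes $1,650,000. The 3 shares of the deceased (Isolde, Saskia, and Yseult) are combined into a pool of $4,950,000.
That pool ($4,950,000) is divided at the grandchildren's generation into 4 shares of $1,237,500. Kerensa, Quinn, and Ulla each take $1,237,500. The remaining share for the deceased Torin ($1,237,500) is carried to the next generation.
That pool ($1,237,500) is divided at the great-grandchildren's generation equally among Vikram, Aditi, and Verity: $412,500 each.

Ulla receives $1,237,500.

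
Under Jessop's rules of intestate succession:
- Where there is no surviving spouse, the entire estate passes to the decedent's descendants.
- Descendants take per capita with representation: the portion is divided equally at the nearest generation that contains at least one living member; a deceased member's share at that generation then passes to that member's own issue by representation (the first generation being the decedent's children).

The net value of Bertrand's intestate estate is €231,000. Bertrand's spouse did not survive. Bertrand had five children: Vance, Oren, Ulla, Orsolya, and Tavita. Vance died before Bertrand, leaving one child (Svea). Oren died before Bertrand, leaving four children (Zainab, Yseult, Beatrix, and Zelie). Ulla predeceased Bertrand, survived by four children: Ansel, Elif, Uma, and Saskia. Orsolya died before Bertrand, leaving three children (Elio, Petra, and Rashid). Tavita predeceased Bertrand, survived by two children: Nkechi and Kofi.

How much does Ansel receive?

Ansel receives €16,500.

The entire €231,000 passes to the descendants.
No child survives, so the initial division is made at the grandchildren's generation.
That amount (€231,000) is divided into 14 shares of €16,500: Svea, Zainab, Yseult, Beatrix, Zelie, Ansel, Elif, Uma, Saskia, Elio, Petra, Rashid, Nkechi, and Kofi each take €16,500.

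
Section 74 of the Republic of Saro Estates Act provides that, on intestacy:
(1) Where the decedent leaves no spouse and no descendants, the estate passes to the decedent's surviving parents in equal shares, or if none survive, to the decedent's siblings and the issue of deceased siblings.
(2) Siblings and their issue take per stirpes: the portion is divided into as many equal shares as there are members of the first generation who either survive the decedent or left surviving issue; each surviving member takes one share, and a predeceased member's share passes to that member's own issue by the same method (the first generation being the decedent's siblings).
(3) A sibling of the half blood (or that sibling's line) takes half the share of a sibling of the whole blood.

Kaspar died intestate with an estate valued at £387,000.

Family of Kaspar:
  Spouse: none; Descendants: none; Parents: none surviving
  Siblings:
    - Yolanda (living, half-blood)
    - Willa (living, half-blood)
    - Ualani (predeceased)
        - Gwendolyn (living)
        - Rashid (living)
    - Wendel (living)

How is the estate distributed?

The entire £387,000 passes to the siblings and their issue.
Counting each half-blood sibling's line as half a unit, there are 3 units in £387,000, so one unit is £129,000. Whole-blood lines (Ualani and Wendel) take £129,000 each; half-blood lines (Yolanda and Willa) take £64,500 each.
Ualani's share (£129,000) is divided into 2 shares of £64,500: Gwendolyn and Rashid each take £64,500.

Yolanda: £64,500; Willa: £64,500; Gwendolyn: £64,500; Rashid: £64,500; Wendel: £129,000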